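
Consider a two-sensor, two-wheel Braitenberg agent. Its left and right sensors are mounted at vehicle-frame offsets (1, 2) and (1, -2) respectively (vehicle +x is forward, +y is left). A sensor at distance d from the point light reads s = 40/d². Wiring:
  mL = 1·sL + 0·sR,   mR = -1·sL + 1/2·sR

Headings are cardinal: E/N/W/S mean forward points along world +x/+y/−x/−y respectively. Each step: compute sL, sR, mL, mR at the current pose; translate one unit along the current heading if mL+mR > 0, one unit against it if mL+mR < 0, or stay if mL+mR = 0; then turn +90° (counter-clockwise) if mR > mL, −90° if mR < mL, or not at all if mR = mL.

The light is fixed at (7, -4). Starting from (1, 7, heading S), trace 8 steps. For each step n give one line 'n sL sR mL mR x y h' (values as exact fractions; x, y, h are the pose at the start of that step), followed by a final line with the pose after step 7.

0 10/29 10/41 10/29 -265/1189 1 7 S
1 40/113 40/193 40/113 -5460/21809 1 6 W
2 20/101 20/73 20/101 -450/7373 0 6 N
3 8/41 40/117 8/41 -116/4797 0 7 E
4 10/29 10/41 10/29 -265/1189 1 7 S
5 40/113 40/193 40/113 -5460/21809 1 6 W
6 20/101 20/73 20/101 -450/7373 0 6 N
7 8/41 40/117 8/41 -116/4797 0 7 E
final 1 7 S

n=0: pose=(1,7,S); sL=10/29, sR=10/41; mL=10/29, mR=-265/1189; mL+mR=5/41 → advance +1; mR−mL=-675/1189 → turn -1·90°
n=1: pose=(1,6,W); sL=40/113, sR=40/193; mL=40/113, mR=-5460/21809; mL+mR=20/193 → advance +1; mR−mL=-13180/21809 → turn -1·90°
n=2: pose=(0,6,N); sL=20/101, sR=20/73; mL=20/101, mR=-450/7373; mL+mR=10/73 → advance +1; mR−mL=-1910/7373 → turn -1·90°
n=3: pose=(0,7,E); sL=8/41, sR=40/117; mL=8/41, mR=-116/4797; mL+mR=20/117 → advance +1; mR−mL=-1052/4797 → turn -1·90°
n=4: pose=(1,7,S); sL=10/29, sR=10/41; mL=10/29, mR=-265/1189; mL+mR=5/41 → advance +1; mR−mL=-675/1189 → turn -1·90°
n=5: pose=(1,6,W); sL=40/113, sR=40/193; mL=40/113, mR=-5460/21809; mL+mR=20/193 → advance +1; mR−mL=-13180/21809 → turn -1·90°
n=6: pose=(0,6,N); sL=20/101, sR=20/73; mL=20/101, mR=-450/7373; mL+mR=10/73 → advance +1; mR−mL=-1910/7373 → turn -1·90°
n=7: pose=(0,7,E); sL=8/41, sR=40/117; mL=8/41, mR=-116/4797; mL+mR=20/117 → advance +1; mR−mL=-1052/4797 → turn -1·90°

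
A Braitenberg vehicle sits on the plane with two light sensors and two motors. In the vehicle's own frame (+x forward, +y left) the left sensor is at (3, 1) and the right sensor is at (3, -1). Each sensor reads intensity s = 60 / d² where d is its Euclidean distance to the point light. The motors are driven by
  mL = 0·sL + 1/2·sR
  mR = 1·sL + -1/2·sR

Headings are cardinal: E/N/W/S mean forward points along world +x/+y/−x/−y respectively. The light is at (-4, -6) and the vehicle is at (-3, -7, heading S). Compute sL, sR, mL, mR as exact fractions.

3 15/4 15/8 9/8

left sensor world pos  = (-2, -10); dL² = 20
right sensor world pos = (-4, -10); dR² = 16
sL = 60/20 = 3
sR = 60/16 = 15/4
mL = 0·sL + 1/2·sR = 15/8
mR = 1·sL + -1/2·sR = 9/8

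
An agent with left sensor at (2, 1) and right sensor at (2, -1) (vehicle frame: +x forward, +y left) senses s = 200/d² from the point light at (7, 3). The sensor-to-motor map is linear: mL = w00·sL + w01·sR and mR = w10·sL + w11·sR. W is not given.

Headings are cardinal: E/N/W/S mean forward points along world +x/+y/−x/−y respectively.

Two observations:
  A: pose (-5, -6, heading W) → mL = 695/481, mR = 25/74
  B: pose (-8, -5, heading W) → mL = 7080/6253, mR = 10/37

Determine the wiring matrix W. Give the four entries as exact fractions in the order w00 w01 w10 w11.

obs A: pose=(-5,-6,W) → sL=25/37, sR=10/13, mL=695/481, mR=25/74
obs B: pose=(-8,-5,W) → sL=20/37, sR=100/169, mL=7080/6253, mR=10/37
sensor matrix S = [[25/37, 10/13], [20/37, 100/169]]; det S = -100/6253
solve [mL_A; mL_B] = S·[w00; w01] and [mR_A; mR_B] = S·[w10; w11]:
  w00 = 1, w01 = 1, w10 = 1/2, w11 = 0

1 1 1/2 0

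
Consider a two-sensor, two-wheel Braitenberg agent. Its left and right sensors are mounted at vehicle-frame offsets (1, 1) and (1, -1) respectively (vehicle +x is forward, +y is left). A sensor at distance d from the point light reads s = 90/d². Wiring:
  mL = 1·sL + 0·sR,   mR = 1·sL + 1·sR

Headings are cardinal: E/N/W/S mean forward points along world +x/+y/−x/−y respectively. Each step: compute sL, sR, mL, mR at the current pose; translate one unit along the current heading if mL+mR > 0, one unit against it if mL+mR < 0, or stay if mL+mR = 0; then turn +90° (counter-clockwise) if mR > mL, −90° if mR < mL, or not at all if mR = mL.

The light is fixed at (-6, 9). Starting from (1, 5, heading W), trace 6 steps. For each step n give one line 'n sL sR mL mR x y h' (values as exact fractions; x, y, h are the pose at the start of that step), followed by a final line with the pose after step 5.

0 90/61 2 90/61 212/61 1 5 W
1 45/37 9/5 45/37 558/185 0 5 S
2 18/13 18/17 18/13 540/221 0 4 E
3 45/26 9/8 45/26 297/104 1 4 N
4 90/61 2 90/61 212/61 1 5 W
5 45/37 9/5 45/37 558/185 0 5 S
final 0 4 E

n=0: pose=(1,5,W); sL=90/61, sR=2; mL=90/61, mR=212/61; mL+mR=302/61 → advance +1; mR−mL=2 → turn +1·90°
n=1: pose=(0,5,S); sL=45/37, sR=9/5; mL=45/37, mR=558/185; mL+mR=783/185 → advance +1; mR−mL=9/5 → turn +1·90°
n=2: pose=(0,4,E); sL=18/13, sR=18/17; mL=18/13, mR=540/221; mL+mR=846/221 → advance +1; mR−mL=18/17 → turn +1·90°
n=3: pose=(1,4,N); sL=45/26, sR=9/8; mL=45/26, mR=297/104; mL+mR=477/104 → advance +1; mR−mL=9/8 → turn +1·90°
n=4: pose=(1,5,W); sL=90/61, sR=2; mL=90/61, mR=212/61; mL+mR=302/61 → advance +1; mR−mL=2 → turn +1·90°
n=5: pose=(0,5,S); sL=45/37, sR=9/5; mL=45/37, mR=558/185; mL+mR=783/185 → advance +1; mR−mL=9/5 → turn +1·90°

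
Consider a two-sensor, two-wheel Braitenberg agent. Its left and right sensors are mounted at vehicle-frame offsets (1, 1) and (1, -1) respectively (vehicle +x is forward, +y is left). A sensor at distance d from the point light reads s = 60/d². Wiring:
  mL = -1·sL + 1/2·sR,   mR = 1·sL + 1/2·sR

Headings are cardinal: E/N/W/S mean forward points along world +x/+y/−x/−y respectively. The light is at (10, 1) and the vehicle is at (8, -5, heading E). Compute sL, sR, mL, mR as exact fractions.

left sensor world pos  = (9, -4); dL² = 26
right sensor world pos = (9, -6); dR² = 50
sL = 60/26 = 30/13
sR = 60/50 = 6/5
mL = -1·sL + 1/2·sR = -111/65
mR = 1·sL + 1/2·sR = 189/65

30/13 6/5 -111/65 189/65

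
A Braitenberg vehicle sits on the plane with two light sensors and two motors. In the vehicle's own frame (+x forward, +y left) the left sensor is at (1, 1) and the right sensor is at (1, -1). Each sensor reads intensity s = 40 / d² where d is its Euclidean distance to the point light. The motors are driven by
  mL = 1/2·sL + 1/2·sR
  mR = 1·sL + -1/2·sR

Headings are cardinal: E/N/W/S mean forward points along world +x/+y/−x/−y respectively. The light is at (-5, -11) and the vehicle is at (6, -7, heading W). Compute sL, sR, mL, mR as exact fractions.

40/109 8/25 936/2725 564/2725

left sensor world pos  = (5, -8); dL² = 109
right sensor world pos = (5, -6); dR² = 125
sL = 40/109 = 40/109
sR = 40/125 = 8/25
mL = 1/2·sL + 1/2·sR = 936/2725
mR = 1·sL + -1/2·sR = 564/2725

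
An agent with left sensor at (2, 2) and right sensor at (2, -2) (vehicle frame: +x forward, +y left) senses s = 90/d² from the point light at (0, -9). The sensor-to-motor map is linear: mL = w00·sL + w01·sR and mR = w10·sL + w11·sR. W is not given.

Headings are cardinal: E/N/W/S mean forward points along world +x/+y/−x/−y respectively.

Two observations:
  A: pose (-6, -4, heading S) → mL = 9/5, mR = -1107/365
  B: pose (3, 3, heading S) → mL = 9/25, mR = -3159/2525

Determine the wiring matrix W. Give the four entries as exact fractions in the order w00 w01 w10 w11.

obs A: pose=(-6,-4,S) → sL=18/5, sR=90/73, mL=9/5, mR=-1107/365
obs B: pose=(3,3,S) → sL=18/25, sR=90/101, mL=9/25, mR=-3159/2525
sensor matrix S = [[18/5, 90/73], [18/25, 90/101]]; det S = 85536/36865
solve [mL_A; mL_B] = S·[w00; w01] and [mR_A; mR_B] = S·[w10; w11]:
  w00 = 1/2, w01 = 0, w10 = -1/2, w11 = -1

1/2 0 -1/2 -1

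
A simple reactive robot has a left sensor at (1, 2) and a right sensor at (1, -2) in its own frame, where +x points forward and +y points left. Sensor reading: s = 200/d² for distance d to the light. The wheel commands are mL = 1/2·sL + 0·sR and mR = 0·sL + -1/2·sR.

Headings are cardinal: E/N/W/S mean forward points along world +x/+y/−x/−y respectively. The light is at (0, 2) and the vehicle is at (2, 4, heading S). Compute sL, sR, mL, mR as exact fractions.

left sensor world pos  = (4, 3); dL² = 17
right sensor world pos = (0, 3); dR² = 1
sL = 200/17 = 200/17
sR = 200/1 = 200
mL = 1/2·sL + 0·sR = 100/17
mR = 0·sL + -1/2·sR = -100

200/17 200 100/17 -100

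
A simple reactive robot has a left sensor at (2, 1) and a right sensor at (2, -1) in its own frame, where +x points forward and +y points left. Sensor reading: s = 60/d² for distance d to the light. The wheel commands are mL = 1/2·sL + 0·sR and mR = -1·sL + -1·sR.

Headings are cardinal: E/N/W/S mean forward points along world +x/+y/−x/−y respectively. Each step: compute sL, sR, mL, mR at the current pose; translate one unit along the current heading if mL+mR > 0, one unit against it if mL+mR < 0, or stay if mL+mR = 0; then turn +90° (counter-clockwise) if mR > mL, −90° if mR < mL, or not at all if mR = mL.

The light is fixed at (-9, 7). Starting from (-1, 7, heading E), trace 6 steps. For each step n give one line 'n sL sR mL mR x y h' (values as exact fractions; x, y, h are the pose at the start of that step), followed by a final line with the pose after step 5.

n=0: pose=(-1,7,E); sL=60/101, sR=60/101; mL=30/101, mR=-120/101; mL+mR=-90/101 → advance -1; mR−mL=-150/101 → turn -1·90°
n=1: pose=(-2,7,S); sL=15/17, sR=3/2; mL=15/34, mR=-81/34; mL+mR=-33/17 → advance -1; mR−mL=-48/17 → turn -1·90°
n=2: pose=(-2,8,W); sL=12/5, sR=60/29; mL=6/5, mR=-648/145; mL+mR=-474/145 → advance -1; mR−mL=-822/145 → turn -1·90°
n=3: pose=(-1,8,N); sL=30/29, sR=2/3; mL=15/29, mR=-148/87; mL+mR=-103/87 → advance -1; mR−mL=-193/87 → turn -1·90°
n=4: pose=(-1,7,E); sL=60/101, sR=60/101; mL=30/101, mR=-120/101; mL+mR=-90/101 → advance -1; mR−mL=-150/101 → turn -1·90°
n=5: pose=(-2,7,S); sL=15/17, sR=3/2; mL=15/34, mR=-81/34; mL+mR=-33/17 → advance -1; mR−mL=-48/17 → turn -1·90°

0 60/101 60/101 30/101 -120/101 -1 7 E
1 15/17 3/2 15/34 -81/34 -2 7 S
2 12/5 60/29 6/5 -648/145 -2 8 W
3 30/29 2/3 15/29 -148/87 -1 8 N
4 60/101 60/101 30/101 -120/101 -1 7 E
5 15/17 3/2 15/34 -81/34 -2 7 S
final -2 8 W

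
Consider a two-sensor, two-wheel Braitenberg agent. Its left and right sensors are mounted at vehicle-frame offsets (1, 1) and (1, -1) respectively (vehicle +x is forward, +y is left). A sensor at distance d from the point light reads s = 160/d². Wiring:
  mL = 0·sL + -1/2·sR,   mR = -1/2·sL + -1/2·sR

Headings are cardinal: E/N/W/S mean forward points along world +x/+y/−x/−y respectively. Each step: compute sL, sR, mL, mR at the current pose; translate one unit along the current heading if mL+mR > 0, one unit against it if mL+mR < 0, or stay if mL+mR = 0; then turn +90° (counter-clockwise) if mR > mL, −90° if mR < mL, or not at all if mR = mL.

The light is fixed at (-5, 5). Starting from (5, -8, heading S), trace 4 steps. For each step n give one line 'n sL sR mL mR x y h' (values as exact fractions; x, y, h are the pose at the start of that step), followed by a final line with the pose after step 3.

0 160/317 160/277 -80/277 -47520/87809 5 -8 S
1 16/25 80/101 -40/101 -1808/2525 5 -7 W
2 160/221 32/53 -16/53 -7776/11713 6 -7 N
3 5/9 8/17 -4/17 -157/306 6 -8 E
final 5 -8 S

n=0: pose=(5,-8,S); sL=160/317, sR=160/277; mL=-80/277, mR=-47520/87809; mL+mR=-72880/87809 → advance -1; mR−mL=-80/317 → turn -1·90°
n=1: pose=(5,-7,W); sL=16/25, sR=80/101; mL=-40/101, mR=-1808/2525; mL+mR=-2808/2525 → advance -1; mR−mL=-8/25 → turn -1·90°
n=2: pose=(6,-7,N); sL=160/221, sR=32/53; mL=-16/53, mR=-7776/11713; mL+mR=-11312/11713 → advance -1; mR−mL=-80/221 → turn -1·90°
n=3: pose=(6,-8,E); sL=5/9, sR=8/17; mL=-4/17, mR=-157/306; mL+mR=-229/306 → advance -1; mR−mL=-5/18 → turn -1·90°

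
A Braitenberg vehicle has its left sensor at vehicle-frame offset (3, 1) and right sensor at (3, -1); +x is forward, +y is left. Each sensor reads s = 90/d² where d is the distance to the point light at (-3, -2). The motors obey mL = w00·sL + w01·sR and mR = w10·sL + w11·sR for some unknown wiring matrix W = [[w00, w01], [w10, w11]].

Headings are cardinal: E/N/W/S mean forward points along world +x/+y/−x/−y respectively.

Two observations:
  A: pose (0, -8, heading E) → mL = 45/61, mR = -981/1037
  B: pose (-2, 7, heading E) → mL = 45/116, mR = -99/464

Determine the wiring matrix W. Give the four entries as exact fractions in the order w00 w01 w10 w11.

1/2 0 -1 1/2

obs A: pose=(0,-8,E) → sL=90/61, sR=18/17, mL=45/61, mR=-981/1037
obs B: pose=(-2,7,E) → sL=45/58, sR=9/8, mL=45/116, mR=-99/464
sensor matrix S = [[90/61, 18/17], [45/58, 9/8]]; det S = 100845/120292
solve [mL_A; mL_B] = S·[w00; w01] and [mR_A; mR_B] = S·[w10; w11]:
  w00 = 1/2, w01 = 0, w10 = -1, w11 = 1/2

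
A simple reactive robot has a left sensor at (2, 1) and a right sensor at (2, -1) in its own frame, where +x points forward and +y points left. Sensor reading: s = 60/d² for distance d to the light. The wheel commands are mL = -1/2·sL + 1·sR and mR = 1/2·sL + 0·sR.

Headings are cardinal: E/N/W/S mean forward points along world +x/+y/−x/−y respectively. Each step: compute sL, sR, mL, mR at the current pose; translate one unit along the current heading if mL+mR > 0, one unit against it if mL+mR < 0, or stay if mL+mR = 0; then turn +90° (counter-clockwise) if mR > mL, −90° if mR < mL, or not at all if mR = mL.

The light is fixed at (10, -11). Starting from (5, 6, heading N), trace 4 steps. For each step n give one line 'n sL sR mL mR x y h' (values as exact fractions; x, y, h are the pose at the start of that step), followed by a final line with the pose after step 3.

n=0: pose=(5,6,N); sL=60/397, sR=60/377; mL=12510/149669, mR=30/397; mL+mR=60/377 → advance +1; mR−mL=-1200/149669 → turn -1·90°
n=1: pose=(5,7,E); sL=6/37, sR=30/149; mL=663/5513, mR=3/37; mL+mR=30/149 → advance +1; mR−mL=-216/5513 → turn -1·90°
n=2: pose=(6,7,S); sL=12/53, sR=60/281; mL=1494/14893, mR=6/53; mL+mR=60/281 → advance +1; mR−mL=192/14893 → turn +1·90°
n=3: pose=(6,6,E); sL=15/82, sR=3/13; mL=297/2132, mR=15/164; mL+mR=3/13 → advance +1; mR−mL=-51/1066 → turn -1·90°

0 60/397 60/377 12510/149669 30/397 5 6 N
1 6/37 30/149 663/5513 3/37 5 7 E
2 12/53 60/281 1494/14893 6/53 6 7 S
3 15/82 3/13 297/2132 15/164 6 6 E
final 7 6 S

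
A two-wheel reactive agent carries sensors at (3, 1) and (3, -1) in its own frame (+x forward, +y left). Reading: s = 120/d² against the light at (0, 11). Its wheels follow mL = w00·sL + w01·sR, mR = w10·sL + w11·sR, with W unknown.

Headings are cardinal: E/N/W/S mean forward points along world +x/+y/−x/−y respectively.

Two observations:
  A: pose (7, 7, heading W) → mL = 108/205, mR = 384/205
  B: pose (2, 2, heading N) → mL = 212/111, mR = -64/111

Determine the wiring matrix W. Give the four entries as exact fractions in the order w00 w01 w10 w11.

obs A: pose=(7,7,W) → sL=120/41, sR=24/5, mL=108/205, mR=384/205
obs B: pose=(2,2,N) → sL=120/37, sR=8/3, mL=212/111, mR=-64/111
sensor matrix S = [[120/41, 24/5], [120/37, 8/3]]; det S = -11776/1517
solve [mL_A; mL_B] = S·[w00; w01] and [mR_A; mR_B] = S·[w10; w11]:
  w00 = 1, w01 = -1/2, w10 = -1, w11 = 1

1 -1/2 -1 1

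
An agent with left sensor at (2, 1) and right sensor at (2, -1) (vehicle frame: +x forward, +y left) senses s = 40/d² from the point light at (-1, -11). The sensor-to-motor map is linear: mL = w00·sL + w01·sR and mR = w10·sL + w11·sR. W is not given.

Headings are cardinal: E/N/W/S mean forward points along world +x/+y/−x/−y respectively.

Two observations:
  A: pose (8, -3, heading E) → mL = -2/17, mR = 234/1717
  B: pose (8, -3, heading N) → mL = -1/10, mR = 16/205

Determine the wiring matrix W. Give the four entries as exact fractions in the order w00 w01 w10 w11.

0 -1/2 -1/2 1

obs A: pose=(8,-3,E) → sL=20/101, sR=4/17, mL=-2/17, mR=234/1717
obs B: pose=(8,-3,N) → sL=10/41, sR=1/5, mL=-1/10, mR=16/205
sensor matrix S = [[20/101, 4/17], [10/41, 1/5]]; det S = -1252/70397
solve [mL_A; mL_B] = S·[w00; w01] and [mR_A; mR_B] = S·[w10; w11]:
  w00 = 0, w01 = -1/2, w10 = -1/2, w11 = 1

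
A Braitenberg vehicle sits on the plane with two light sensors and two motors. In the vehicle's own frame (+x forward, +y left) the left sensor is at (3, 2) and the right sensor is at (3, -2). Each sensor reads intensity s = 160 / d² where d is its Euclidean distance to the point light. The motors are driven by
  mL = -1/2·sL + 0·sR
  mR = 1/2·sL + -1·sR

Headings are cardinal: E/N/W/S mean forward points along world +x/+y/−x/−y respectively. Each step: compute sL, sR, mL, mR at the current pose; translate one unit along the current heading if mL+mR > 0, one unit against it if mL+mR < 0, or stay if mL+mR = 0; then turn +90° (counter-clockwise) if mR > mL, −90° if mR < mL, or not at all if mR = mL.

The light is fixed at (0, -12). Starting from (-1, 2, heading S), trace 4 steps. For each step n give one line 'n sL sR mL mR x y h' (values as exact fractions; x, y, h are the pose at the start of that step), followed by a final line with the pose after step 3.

n=0: pose=(-1,2,S); sL=80/61, sR=16/13; mL=-40/61, mR=-456/793; mL+mR=-16/13 → advance -1; mR−mL=64/793 → turn +1·90°
n=1: pose=(-1,3,E); sL=160/293, sR=160/173; mL=-80/293, mR=-33040/50689; mL+mR=-160/173 → advance -1; mR−mL=-19200/50689 → turn -1·90°
n=2: pose=(-2,3,S); sL=10/9, sR=1; mL=-5/9, mR=-4/9; mL+mR=-1 → advance -1; mR−mL=1/9 → turn +1·90°
n=3: pose=(-2,4,E); sL=32/65, sR=160/197; mL=-16/65, mR=-7248/12805; mL+mR=-160/197 → advance -1; mR−mL=-4096/12805 → turn -1·90°

0 80/61 16/13 -40/61 -456/793 -1 2 S
1 160/293 160/173 -80/293 -33040/50689 -1 3 E
2 10/9 1 -5/9 -4/9 -2 3 S
3 32/65 160/197 -16/65 -7248/12805 -2 4 E
final -3 4 S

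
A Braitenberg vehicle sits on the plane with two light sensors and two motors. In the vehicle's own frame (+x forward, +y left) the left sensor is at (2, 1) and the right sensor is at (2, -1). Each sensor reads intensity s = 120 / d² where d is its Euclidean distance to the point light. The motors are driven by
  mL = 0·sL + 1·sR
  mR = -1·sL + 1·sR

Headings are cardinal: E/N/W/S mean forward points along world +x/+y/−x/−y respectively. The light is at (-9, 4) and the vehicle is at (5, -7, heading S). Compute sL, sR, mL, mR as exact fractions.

left sensor world pos  = (6, -9); dL² = 394
right sensor world pos = (4, -9); dR² = 338
sL = 120/394 = 60/197
sR = 120/338 = 60/169
mL = 0·sL + 1·sR = 60/169
mR = -1·sL + 1·sR = 1680/33293

60/197 60/169 60/169 1680/33293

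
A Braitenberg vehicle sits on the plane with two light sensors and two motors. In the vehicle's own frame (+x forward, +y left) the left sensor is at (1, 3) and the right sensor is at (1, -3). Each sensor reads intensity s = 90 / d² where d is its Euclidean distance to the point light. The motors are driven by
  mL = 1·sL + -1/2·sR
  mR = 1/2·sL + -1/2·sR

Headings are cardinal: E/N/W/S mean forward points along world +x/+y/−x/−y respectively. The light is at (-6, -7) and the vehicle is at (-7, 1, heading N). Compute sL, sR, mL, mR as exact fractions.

90/97 18/17 657/1649 -108/1649

left sensor world pos  = (-10, 2); dL² = 97
right sensor world pos = (-4, 2); dR² = 85
sL = 90/97 = 90/97
sR = 90/85 = 18/17
mL = 1·sL + -1/2·sR = 657/1649
mR = 1/2·sL + -1/2·sR = -108/1649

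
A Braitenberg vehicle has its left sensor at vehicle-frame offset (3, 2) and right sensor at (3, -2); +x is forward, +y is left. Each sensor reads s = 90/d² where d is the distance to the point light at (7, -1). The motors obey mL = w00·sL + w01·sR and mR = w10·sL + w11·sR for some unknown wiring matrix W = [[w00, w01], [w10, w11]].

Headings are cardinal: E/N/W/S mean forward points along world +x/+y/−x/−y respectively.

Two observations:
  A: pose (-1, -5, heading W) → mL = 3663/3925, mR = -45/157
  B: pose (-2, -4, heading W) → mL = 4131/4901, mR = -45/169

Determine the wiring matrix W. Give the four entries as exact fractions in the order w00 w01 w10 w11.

obs A: pose=(-1,-5,W) → sL=90/157, sR=18/25, mL=3663/3925, mR=-45/157
obs B: pose=(-2,-4,W) → sL=90/169, sR=18/29, mL=4131/4901, mR=-45/169
sensor matrix S = [[90/157, 18/25], [90/169, 18/29]]; det S = -106272/3847285
solve [mL_A; mL_B] = S·[w00; w01] and [mR_A; mR_B] = S·[w10; w11]:
  w00 = 1, w01 = 1/2, w10 = -1/2, w11 = 0

1 1/2 -1/2 0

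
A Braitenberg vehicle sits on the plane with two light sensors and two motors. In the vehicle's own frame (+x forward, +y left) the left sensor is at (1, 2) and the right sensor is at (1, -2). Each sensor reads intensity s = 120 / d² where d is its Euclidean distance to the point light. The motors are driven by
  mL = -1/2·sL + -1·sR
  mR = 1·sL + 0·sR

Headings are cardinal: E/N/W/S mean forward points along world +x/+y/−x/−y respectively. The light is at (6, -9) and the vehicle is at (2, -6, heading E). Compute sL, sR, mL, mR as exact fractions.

60/17 12 -234/17 60/17

left sensor world pos  = (3, -4); dL² = 34
right sensor world pos = (3, -8); dR² = 10
sL = 120/34 = 60/17
sR = 120/10 = 12
mL = -1/2·sL + -1·sR = -234/17
mR = 1·sL + 0·sR = 60/17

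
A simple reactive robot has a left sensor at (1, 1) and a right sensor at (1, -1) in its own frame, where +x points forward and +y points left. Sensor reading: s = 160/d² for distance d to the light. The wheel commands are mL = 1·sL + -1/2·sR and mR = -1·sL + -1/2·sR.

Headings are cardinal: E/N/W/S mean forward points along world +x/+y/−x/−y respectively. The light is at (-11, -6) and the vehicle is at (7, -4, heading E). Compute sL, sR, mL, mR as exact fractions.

left sensor world pos  = (8, -3); dL² = 370
right sensor world pos = (8, -5); dR² = 362
sL = 160/370 = 16/37
sR = 160/362 = 80/181
mL = 1·sL + -1/2·sR = 1416/6697
mR = -1·sL + -1/2·sR = -4376/6697

16/37 80/181 1416/6697 -4376/6697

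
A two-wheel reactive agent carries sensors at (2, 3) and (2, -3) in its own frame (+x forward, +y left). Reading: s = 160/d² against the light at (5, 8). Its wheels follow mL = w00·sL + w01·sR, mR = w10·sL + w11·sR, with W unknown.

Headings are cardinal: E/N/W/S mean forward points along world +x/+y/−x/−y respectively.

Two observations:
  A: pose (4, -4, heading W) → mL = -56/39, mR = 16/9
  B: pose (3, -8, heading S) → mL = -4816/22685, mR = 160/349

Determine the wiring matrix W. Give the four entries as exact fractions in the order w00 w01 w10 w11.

1/2 -1 0 1

obs A: pose=(4,-4,W) → sL=80/117, sR=16/9, mL=-56/39, mR=16/9
obs B: pose=(3,-8,S) → sL=32/65, sR=160/349, mL=-4816/22685, mR=160/349
sensor matrix S = [[80/117, 16/9], [32/65, 160/349]]; det S = -114688/204165
solve [mL_A; mL_B] = S·[w00; w01] and [mR_A; mR_B] = S·[w10; w11]:
  w00 = 1/2, w01 = -1, w10 = 0, w11 = 1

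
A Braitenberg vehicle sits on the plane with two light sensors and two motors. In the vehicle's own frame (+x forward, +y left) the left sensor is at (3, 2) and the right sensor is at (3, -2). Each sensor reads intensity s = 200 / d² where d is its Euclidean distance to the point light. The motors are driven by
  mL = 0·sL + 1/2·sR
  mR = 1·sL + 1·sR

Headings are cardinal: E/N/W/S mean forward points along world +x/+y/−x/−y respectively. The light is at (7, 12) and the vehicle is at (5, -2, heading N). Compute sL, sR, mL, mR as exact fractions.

left sensor world pos  = (3, 1); dL² = 137
right sensor world pos = (7, 1); dR² = 121
sL = 200/137 = 200/137
sR = 200/121 = 200/121
mL = 0·sL + 1/2·sR = 100/121
mR = 1·sL + 1·sR = 51600/16577

200/137 200/121 100/121 51600/16577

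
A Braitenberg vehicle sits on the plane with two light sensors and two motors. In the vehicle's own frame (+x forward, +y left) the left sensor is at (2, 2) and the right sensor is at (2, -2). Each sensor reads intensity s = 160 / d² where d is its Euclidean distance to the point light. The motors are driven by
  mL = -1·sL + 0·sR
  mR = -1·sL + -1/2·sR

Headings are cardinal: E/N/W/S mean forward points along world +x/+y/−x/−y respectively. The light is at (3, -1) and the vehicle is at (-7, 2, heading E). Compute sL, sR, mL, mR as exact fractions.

left sensor world pos  = (-5, 4); dL² = 89
right sensor world pos = (-5, 0); dR² = 65
sL = 160/89 = 160/89
sR = 160/65 = 32/13
mL = -1·sL + 0·sR = -160/89
mR = -1·sL + -1/2·sR = -3504/1157

160/89 32/13 -160/89 -3504/1157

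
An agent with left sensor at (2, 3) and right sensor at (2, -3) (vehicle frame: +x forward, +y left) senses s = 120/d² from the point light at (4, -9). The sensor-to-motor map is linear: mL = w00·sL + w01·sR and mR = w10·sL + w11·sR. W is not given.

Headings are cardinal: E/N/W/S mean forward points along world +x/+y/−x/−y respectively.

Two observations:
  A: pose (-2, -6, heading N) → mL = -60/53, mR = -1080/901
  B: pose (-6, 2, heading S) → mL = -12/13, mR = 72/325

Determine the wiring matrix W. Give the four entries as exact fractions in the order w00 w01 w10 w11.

obs A: pose=(-2,-6,N) → sL=60/53, sR=60/17, mL=-60/53, mR=-1080/901
obs B: pose=(-6,2,S) → sL=12/13, sR=12/25, mL=-12/13, mR=72/325
sensor matrix S = [[60/53, 60/17], [12/13, 12/25]]; det S = -158976/58565
solve [mL_A; mL_B] = S·[w00; w01] and [mR_A; mR_B] = S·[w10; w11]:
  w00 = -1, w01 = 0, w10 = 1/2, w11 = -1/2

-1 0 1/2 -1/2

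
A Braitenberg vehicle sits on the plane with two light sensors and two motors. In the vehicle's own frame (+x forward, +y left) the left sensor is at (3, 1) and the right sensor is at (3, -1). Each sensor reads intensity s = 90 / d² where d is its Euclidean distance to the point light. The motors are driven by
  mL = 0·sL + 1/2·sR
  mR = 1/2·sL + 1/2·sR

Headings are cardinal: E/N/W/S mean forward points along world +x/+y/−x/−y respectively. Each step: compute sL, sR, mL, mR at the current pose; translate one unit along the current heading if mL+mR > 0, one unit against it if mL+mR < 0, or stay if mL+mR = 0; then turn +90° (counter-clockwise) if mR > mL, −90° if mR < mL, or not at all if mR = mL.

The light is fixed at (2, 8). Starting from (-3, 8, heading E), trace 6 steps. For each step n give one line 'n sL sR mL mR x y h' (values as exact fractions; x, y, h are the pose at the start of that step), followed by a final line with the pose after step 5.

n=0: pose=(-3,8,E); sL=18, sR=18; mL=9, mR=18; mL+mR=27 → advance +1; mR−mL=9 → turn +1·90°
n=1: pose=(-2,8,N); sL=45/17, sR=5; mL=5/2, mR=65/17; mL+mR=215/34 → advance +1; mR−mL=45/34 → turn +1·90°
n=2: pose=(-2,9,W); sL=90/49, sR=90/53; mL=45/53, mR=4590/2597; mL+mR=6795/2597 → advance +1; mR−mL=45/49 → turn +1·90°
n=3: pose=(-3,9,S); sL=9/2, sR=9/4; mL=9/8, mR=27/8; mL+mR=9/2 → advance +1; mR−mL=9/4 → turn +1·90°
n=4: pose=(-3,8,E); sL=18, sR=18; mL=9, mR=18; mL+mR=27 → advance +1; mR−mL=9 → turn +1·90°
n=5: pose=(-2,8,N); sL=45/17, sR=5; mL=5/2, mR=65/17; mL+mR=215/34 → advance +1; mR−mL=45/34 → turn +1·90°

0 18 18 9 18 -3 8 E
1 45/17 5 5/2 65/17 -2 8 N
2 90/49 90/53 45/53 4590/2597 -2 9 W
3 9/2 9/4 9/8 27/8 -3 9 S
4 18 18 9 18 -3 8 E
5 45/17 5 5/2 65/17 -2 8 N
final -2 9 W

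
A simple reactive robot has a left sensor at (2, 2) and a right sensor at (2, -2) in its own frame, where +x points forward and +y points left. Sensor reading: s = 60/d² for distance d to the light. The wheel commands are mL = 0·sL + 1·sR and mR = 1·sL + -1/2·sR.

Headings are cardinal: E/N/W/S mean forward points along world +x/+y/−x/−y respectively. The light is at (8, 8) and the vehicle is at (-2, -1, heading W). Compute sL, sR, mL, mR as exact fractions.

left sensor world pos  = (-4, -3); dL² = 265
right sensor world pos = (-4, 1); dR² = 193
sL = 60/265 = 12/53
sR = 60/193 = 60/193
mL = 0·sL + 1·sR = 60/193
mR = 1·sL + -1/2·sR = 726/10229

12/53 60/193 60/193 726/10229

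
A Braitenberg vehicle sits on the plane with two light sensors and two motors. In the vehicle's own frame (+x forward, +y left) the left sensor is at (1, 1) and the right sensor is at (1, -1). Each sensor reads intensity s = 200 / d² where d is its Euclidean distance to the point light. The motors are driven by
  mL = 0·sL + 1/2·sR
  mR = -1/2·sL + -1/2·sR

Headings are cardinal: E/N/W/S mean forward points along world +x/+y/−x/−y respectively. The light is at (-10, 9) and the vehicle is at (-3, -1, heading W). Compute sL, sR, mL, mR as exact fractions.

200/157 200/117 100/117 -27400/18369

left sensor world pos  = (-4, -2); dL² = 157
right sensor world pos = (-4, 0); dR² = 117
sL = 200/157 = 200/157
sR = 200/117 = 200/117
mL = 0·sL + 1/2·sR = 100/117
mR = -1/2·sL + -1/2·sR = -27400/18369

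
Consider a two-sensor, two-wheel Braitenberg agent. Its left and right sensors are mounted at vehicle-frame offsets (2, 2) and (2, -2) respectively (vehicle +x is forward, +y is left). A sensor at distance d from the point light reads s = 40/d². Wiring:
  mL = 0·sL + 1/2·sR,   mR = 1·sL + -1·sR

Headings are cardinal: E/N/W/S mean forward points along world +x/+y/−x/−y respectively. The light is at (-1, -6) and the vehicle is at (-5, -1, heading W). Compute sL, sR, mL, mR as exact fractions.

left sensor world pos  = (-7, -3); dL² = 45
right sensor world pos = (-7, 1); dR² = 85
sL = 40/45 = 8/9
sR = 40/85 = 8/17
mL = 0·sL + 1/2·sR = 4/17
mR = 1·sL + -1·sR = 64/153

8/9 8/17 4/17 64/153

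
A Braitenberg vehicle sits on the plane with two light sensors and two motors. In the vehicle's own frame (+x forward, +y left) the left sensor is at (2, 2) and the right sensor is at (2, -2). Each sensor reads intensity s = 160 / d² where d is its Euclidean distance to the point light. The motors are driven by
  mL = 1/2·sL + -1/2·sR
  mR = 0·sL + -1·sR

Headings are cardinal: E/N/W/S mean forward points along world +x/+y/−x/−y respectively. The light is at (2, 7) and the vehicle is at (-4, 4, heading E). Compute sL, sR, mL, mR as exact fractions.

left sensor world pos  = (-2, 6); dL² = 17
right sensor world pos = (-2, 2); dR² = 41
sL = 160/17 = 160/17
sR = 160/41 = 160/41
mL = 1/2·sL + -1/2·sR = 1920/697
mR = 0·sL + -1·sR = -160/41

160/17 160/41 1920/697 -160/41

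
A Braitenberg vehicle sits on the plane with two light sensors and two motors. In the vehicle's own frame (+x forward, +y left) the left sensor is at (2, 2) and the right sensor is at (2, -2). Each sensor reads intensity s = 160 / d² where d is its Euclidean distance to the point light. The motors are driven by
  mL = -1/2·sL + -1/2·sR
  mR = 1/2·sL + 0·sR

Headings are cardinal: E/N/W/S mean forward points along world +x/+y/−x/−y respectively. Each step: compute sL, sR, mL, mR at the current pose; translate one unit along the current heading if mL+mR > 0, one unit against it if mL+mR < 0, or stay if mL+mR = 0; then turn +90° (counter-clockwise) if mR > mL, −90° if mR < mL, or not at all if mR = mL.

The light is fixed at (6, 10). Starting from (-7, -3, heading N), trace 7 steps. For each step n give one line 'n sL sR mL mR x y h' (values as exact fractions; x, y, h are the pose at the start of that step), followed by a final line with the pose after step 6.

0 80/173 80/121 -11760/20933 40/173 -7 -3 N
1 160/481 160/369 -68000/177489 80/481 -7 -4 W
2 40/89 40/113 -4040/10057 20/89 -6 -4 S
3 160/221 32/65 -672/1105 80/221 -6 -3 E
4 80/173 80/121 -11760/20933 40/173 -7 -3 N
5 160/481 160/369 -68000/177489 80/481 -7 -4 W
6 40/89 40/113 -4040/10057 20/89 -6 -4 S
final -6 -3 E

n=0: pose=(-7,-3,N); sL=80/173, sR=80/121; mL=-11760/20933, mR=40/173; mL+mR=-40/121 → advance -1; mR−mL=16600/20933 → turn +1·90°
n=1: pose=(-7,-4,W); sL=160/481, sR=160/369; mL=-68000/177489, mR=80/481; mL+mR=-80/369 → advance -1; mR−mL=97520/177489 → turn +1·90°
n=2: pose=(-6,-4,S); sL=40/89, sR=40/113; mL=-4040/10057, mR=20/89; mL+mR=-20/113 → advance -1; mR−mL=6300/10057 → turn +1·90°
n=3: pose=(-6,-3,E); sL=160/221, sR=32/65; mL=-672/1105, mR=80/221; mL+mR=-16/65 → advance -1; mR−mL=1072/1105 → turn +1·90°
n=4: pose=(-7,-3,N); sL=80/173, sR=80/121; mL=-11760/20933, mR=40/173; mL+mR=-40/121 → advance -1; mR−mL=16600/20933 → turn +1·90°
n=5: pose=(-7,-4,W); sL=160/481, sR=160/369; mL=-68000/177489, mR=80/481; mL+mR=-80/369 → advance -1; mR−mL=97520/177489 → turn +1·90°
n=6: pose=(-6,-4,S); sL=40/89, sR=40/113; mL=-4040/10057, mR=20/89; mL+mR=-20/113 → advance -1; mR−mL=6300/10057 → turn +1·90°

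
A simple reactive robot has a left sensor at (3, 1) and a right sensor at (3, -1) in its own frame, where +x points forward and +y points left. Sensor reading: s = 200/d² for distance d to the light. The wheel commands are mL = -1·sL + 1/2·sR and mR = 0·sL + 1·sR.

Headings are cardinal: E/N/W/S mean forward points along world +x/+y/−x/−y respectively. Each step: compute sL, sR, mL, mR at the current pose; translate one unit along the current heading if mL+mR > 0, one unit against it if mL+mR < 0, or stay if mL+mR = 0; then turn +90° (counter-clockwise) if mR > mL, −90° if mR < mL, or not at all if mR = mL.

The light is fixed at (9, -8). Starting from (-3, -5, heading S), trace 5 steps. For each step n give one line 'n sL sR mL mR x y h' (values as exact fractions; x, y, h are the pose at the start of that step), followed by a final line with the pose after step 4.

0 200/121 200/169 -21700/20449 200/169 -3 -5 S
1 20/9 100/41 -370/369 100/41 -3 -6 E
2 200/169 8/5 -324/845 8/5 -2 -6 N
3 1 50/53 -28/53 50/53 -2 -5 W
4 200/121 200/169 -21700/20449 200/169 -3 -5 S
final -3 -6 E

n=0: pose=(-3,-5,S); sL=200/121, sR=200/169; mL=-21700/20449, mR=200/169; mL+mR=2500/20449 → advance +1; mR−mL=45900/20449 → turn +1·90°
n=1: pose=(-3,-6,E); sL=20/9, sR=100/41; mL=-370/369, mR=100/41; mL+mR=530/369 → advance +1; mR−mL=1270/369 → turn +1·90°
n=2: pose=(-2,-6,N); sL=200/169, sR=8/5; mL=-324/845, mR=8/5; mL+mR=1028/845 → advance +1; mR−mL=1676/845 → turn +1·90°
n=3: pose=(-2,-5,W); sL=1, sR=50/53; mL=-28/53, mR=50/53; mL+mR=22/53 → advance +1; mR−mL=78/53 → turn +1·90°
n=4: pose=(-3,-5,S); sL=200/121, sR=200/169; mL=-21700/20449, mR=200/169; mL+mR=2500/20449 → advance +1; mR−mL=45900/20449 → turn +1·90°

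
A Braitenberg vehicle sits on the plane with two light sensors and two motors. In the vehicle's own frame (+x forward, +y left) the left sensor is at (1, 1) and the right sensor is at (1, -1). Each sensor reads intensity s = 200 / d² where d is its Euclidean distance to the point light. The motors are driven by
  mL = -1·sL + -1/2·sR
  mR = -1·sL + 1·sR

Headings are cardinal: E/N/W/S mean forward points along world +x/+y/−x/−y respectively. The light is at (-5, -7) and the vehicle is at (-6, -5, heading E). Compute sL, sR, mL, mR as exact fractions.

200/9 200 -1100/9 1600/9

left sensor world pos  = (-5, -4); dL² = 9
right sensor world pos = (-5, -6); dR² = 1
sL = 200/9 = 200/9
sR = 200/1 = 200
mL = -1·sL + -1/2·sR = -1100/9
mR = -1·sL + 1·sR = 1600/9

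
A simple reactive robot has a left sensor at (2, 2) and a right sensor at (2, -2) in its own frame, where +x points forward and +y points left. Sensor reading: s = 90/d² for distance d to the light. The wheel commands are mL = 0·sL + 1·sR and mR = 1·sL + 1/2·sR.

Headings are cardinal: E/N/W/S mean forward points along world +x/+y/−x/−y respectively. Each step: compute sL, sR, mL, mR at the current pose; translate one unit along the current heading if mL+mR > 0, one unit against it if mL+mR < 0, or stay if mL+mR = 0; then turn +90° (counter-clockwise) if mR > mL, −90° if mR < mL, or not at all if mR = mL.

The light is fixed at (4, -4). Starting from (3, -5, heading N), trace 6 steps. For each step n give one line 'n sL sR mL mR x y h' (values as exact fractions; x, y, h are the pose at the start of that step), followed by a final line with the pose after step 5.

0 9 45 45 63/2 3 -5 N
1 18 18 18 27 3 -4 E
2 45/4 45/4 45/4 135/8 4 -4 N
3 18 90/13 90/13 279/13 4 -3 W
4 45 9 9 99/2 3 -3 S
5 18 18 18 27 3 -4 E
final 4 -4 N

n=0: pose=(3,-5,N); sL=9, sR=45; mL=45, mR=63/2; mL+mR=153/2 → advance +1; mR−mL=-27/2 → turn -1·90°
n=1: pose=(3,-4,E); sL=18, sR=18; mL=18, mR=27; mL+mR=45 → advance +1; mR−mL=9 → turn +1·90°
n=2: pose=(4,-4,N); sL=45/4, sR=45/4; mL=45/4, mR=135/8; mL+mR=225/8 → advance +1; mR−mL=45/8 → turn +1·90°
n=3: pose=(4,-3,W); sL=18, sR=90/13; mL=90/13, mR=279/13; mL+mR=369/13 → advance +1; mR−mL=189/13 → turn +1·90°
n=4: pose=(3,-3,S); sL=45, sR=9; mL=9, mR=99/2; mL+mR=117/2 → advance +1; mR−mL=81/2 → turn +1·90°
n=5: pose=(3,-4,E); sL=18, sR=18; mL=18, mR=27; mL+mR=45 → advance +1; mR−mL=9 → turn +1·90°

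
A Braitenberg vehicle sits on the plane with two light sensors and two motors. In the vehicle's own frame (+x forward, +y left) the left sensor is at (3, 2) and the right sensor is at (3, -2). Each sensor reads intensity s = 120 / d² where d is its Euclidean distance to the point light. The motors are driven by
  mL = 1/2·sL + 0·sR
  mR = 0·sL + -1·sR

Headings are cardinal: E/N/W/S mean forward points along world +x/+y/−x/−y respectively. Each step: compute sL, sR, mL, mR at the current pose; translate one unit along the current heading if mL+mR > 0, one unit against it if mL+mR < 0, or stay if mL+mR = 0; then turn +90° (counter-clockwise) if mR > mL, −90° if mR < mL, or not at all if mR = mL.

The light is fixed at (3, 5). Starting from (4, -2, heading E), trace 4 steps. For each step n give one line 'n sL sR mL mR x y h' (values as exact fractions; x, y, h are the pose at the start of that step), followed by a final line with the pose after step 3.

n=0: pose=(4,-2,E); sL=120/41, sR=120/97; mL=60/41, mR=-120/97; mL+mR=900/3977 → advance +1; mR−mL=-10740/3977 → turn -1·90°
n=1: pose=(5,-2,S); sL=30/29, sR=6/5; mL=15/29, mR=-6/5; mL+mR=-99/145 → advance -1; mR−mL=-249/145 → turn -1·90°
n=2: pose=(5,-1,W); sL=24/13, sR=120/17; mL=12/13, mR=-120/17; mL+mR=-1356/221 → advance -1; mR−mL=-1764/221 → turn -1·90°
n=3: pose=(6,-1,N); sL=12, sR=60/17; mL=6, mR=-60/17; mL+mR=42/17 → advance +1; mR−mL=-162/17 → turn -1·90°

0 120/41 120/97 60/41 -120/97 4 -2 E
1 30/29 6/5 15/29 -6/5 5 -2 S
2 24/13 120/17 12/13 -120/17 5 -1 W
3 12 60/17 6 -60/17 6 -1 N
final 6 0 E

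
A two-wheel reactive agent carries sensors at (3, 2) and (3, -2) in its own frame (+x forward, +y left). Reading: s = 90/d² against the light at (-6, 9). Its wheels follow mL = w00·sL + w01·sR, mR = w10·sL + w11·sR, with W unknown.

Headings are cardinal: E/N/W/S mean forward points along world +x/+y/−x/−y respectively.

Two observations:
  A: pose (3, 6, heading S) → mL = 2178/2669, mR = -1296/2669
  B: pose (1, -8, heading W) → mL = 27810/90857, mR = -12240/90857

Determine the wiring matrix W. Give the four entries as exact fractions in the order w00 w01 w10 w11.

1/2 1/2 1 -1

obs A: pose=(3,6,S) → sL=90/157, sR=18/17, mL=2178/2669, mR=-1296/2669
obs B: pose=(1,-8,W) → sL=90/377, sR=90/241, mL=27810/90857, mR=-12240/90857
sensor matrix S = [[90/157, 18/17], [90/377, 90/241]]; det S = -9383040/242497333
solve [mL_A; mL_B] = S·[w00; w01] and [mR_A; mR_B] = S·[w10; w11]:
  w00 = 1/2, w01 = 1/2, w10 = 1, w11 = -1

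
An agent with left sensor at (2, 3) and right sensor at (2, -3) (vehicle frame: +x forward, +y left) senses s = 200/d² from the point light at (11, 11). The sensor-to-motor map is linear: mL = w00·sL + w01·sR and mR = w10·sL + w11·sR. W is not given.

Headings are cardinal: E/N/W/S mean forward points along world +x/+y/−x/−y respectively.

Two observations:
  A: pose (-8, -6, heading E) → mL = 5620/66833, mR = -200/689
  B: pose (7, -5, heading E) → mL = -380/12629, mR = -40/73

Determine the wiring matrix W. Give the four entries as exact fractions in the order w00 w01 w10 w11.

-1/2 1 0 -1

obs A: pose=(-8,-6,E) → sL=40/97, sR=200/689, mL=5620/66833, mR=-200/689
obs B: pose=(7,-5,E) → sL=200/173, sR=40/73, mL=-380/12629, mR=-40/73
sensor matrix S = [[40/97, 200/689], [200/173, 40/73]]; det S = -92524800/844033957
solve [mL_A; mL_B] = S·[w00; w01] and [mR_A; mR_B] = S·[w10; w11]:
  w00 = -1/2, w01 = 1, w10 = 0, w11 = -1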